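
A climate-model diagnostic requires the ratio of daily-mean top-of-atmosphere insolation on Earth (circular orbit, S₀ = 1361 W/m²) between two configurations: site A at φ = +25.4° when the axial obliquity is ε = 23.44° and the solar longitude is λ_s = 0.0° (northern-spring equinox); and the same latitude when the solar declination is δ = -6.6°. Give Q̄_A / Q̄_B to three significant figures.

Q̄_A / Q̄_B ≈ 1.10

— Configuration A (φ=+25.4°):
Solar declination: sin δ = sin ε · sin λ_s = sin 23.44° × sin 0.0° = 0.00000, so δ = +0.000°.
cos H₀ = −tan(+25.4°) tan(+0.000°) = -0.0000, H₀ = 1.5708 rad.
Bracket: H₀ sin φ sin δ + cos φ cos δ sin H₀ = 1.5708×0.42894×0.00000 + 0.90334×1.00000×1.00000 = 0.000000 + 0.903340 = 0.903340.
Q̄ = (S₀/π) × [bracket] = (1361/π) × 0.903340 = 391.34 W/m².
— Configuration B (φ=+25.4°):
cos H₀ = −tan(+25.4°) tan(-6.600°) = 0.0549, H₀ = 1.5158 rad.
Bracket: H₀ sin φ sin δ + cos φ cos δ sin H₀ = 1.5158×0.42894×-0.11494 + 0.90334×0.99337×0.99849 = -0.074733 + 0.895996 = 0.821263.
Q̄ = (S₀/π) × [bracket] = (1361/π) × 0.821263 = 355.79 W/m².
Ratio Q̄_A / Q̄_B = 391.34 / 355.79 = 1.100.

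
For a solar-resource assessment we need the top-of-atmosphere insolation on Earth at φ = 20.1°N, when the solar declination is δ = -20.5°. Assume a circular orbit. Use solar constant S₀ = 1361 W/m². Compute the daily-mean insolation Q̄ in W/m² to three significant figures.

Q̄ ≈ 303 W/m²

cos H₀ = −tan(+20.1°) tan(-20.500°) = 0.1368, H₀ = 1.4335 rad.
Bracket: H₀ sin φ sin δ + cos φ cos δ sin H₀ = 1.4335×0.34366×-0.35021 + 0.93909×0.93667×0.99060 = -0.172526 + 0.871349 = 0.698823.
Q̄ = (S₀/π) × [bracket] = (1361/π) × 0.698823 = 302.7 W/m².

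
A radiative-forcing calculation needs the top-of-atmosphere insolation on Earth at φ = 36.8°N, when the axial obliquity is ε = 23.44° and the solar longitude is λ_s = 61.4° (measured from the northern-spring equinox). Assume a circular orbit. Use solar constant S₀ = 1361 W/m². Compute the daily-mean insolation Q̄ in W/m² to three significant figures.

Q̄ ≈ 480 W/m²

Solar declination: sin δ = sin ε · sin λ_s = sin 23.44° × sin 61.4° = 0.34925, so δ = +20.442°.
cos H₀ = −tan(+36.8°) tan(+20.442°) = -0.2788, H₀ = 1.8534 rad.
Bracket: H₀ sin φ sin δ + cos φ cos δ sin H₀ = 1.8534×0.59902×0.34925 + 0.80073×0.93703×0.96034 = 0.387746 + 0.720551 = 1.108297.
Q̄ = (S₀/π) × [bracket] = (1361/π) × 1.108297 = 480.1 W/m².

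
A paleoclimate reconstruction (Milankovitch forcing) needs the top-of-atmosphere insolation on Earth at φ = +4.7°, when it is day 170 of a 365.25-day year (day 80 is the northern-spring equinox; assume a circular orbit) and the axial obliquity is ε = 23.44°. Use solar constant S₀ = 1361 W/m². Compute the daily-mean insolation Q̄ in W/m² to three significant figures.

Q̄ ≈ 419 W/m²

Solar longitude: λ_s = 360° × (170 − 80)/365.25 = 88.706°.
sin δ = sin 23.44° × sin 88.706° = 0.39769, so δ = +23.434°.
cos H₀ = −tan(+4.7°) tan(+23.434°) = -0.0356, H₀ = 1.6064 rad.
Bracket: H₀ sin φ sin δ + cos φ cos δ sin H₀ = 1.6064×0.08194×0.39769 + 0.99664×0.91752×0.99936 = 0.052347 + 0.913852 = 0.966199.
Q̄ = (S₀/π) × [bracket] = (1361/π) × 0.966199 = 418.6 W/m².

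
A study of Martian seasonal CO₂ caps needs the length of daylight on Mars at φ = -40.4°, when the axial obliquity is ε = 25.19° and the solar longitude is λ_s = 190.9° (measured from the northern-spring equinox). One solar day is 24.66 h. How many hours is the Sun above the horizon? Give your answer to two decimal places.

12.87 h

Solar declination: sin δ = sin ε · sin λ_s = sin 25.19° × sin 190.9° = -0.08048, so δ = -4.616°.
cos H₀ = −tan φ · tan δ = −tan(-40.4°) × tan(-4.616°) = -0.0687, so H₀ = 1.6396 rad = 93.94°.
Daylight = 2H₀/(2π) × 24.66 h = (1.6396/π) × 24.66 = 12.87 h.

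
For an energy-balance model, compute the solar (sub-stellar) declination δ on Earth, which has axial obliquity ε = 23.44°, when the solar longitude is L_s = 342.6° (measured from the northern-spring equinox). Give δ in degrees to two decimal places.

δ = -6.83°

sin δ = sin ε · sin L_s = sin 23.44° × sin 342.6° = -0.118955.
δ = arcsin(-0.118955) = -6.83°.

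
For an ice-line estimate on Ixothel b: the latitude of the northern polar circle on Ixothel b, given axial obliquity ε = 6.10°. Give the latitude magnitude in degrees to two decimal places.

The polar circle is the lowest latitude that experiences at least one full rotation of continuous daylight at the northern-summer solstice; it lies at |φ| = 90° − ε = 90° − 6.10° = 83.90°.

83.90°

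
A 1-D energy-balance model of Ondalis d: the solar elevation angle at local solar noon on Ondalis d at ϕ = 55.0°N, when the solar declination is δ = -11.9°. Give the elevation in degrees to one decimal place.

At local noon the hour angle is zero, so the zenith angle equals |ϕ − δ| = |+55.0° − (-11.900°)| = 66.900°.
Elevation = 90° − 66.900° = 23.1°.

23.1°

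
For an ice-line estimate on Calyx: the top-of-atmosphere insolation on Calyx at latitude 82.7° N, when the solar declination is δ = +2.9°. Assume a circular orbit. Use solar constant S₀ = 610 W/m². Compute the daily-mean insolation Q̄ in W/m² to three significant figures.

Q̄ ≈ 41.9 W/m²

cos H₀ = −tan(+82.7°) tan(+2.900°) = -0.3954, H₀ = 1.9773 rad.
Bracket: H₀ sin φ sin δ + cos φ cos δ sin H₀ = 1.9773×0.99189×0.05059 + 0.12706×0.99872×0.91849 = 0.099220 + 0.116554 = 0.215774.
Q̄ = (S₀/π) × [bracket] = (610/π) × 0.215774 = 41.90 W/m².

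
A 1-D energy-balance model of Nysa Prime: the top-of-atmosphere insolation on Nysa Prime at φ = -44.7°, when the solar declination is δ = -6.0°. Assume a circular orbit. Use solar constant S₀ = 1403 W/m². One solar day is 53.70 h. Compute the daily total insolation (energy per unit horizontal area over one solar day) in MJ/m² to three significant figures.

71.3 MJ/m²

cos H₀ = −tan(-44.7°) tan(-6.000°) = -0.1040, H₀ = 1.6750 rad.
Bracket: H₀ sin φ sin δ + cos φ cos δ sin H₀ = 1.6750×-0.70339×-0.10453 + 0.71080×0.99452×0.99458 = 0.123155 + 0.703073 = 0.826228.
Q̄ = (S₀/π) × [bracket] = (1403/π) × 0.826228 = 368.98 W/m².
Daily total = Q̄ × 53.70 h × 3600 s/h = 368.98 × 53.70 × 3600 / 10⁶ = 71.33 MJ/m².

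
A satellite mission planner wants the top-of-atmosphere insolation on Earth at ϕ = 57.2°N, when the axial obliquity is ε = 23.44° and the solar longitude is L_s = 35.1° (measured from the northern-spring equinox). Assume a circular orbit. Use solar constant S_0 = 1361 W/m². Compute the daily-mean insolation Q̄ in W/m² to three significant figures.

Solar declination: sin δ = sin ε · sin L_s = sin 23.44° × sin 35.1° = 0.22873, so δ = +13.222°.
cos h₀ = −tan(+57.2°) tan(+13.222°) = -0.3646, h₀ = 1.9440 rad.
Bracket: h₀ sin ϕ sin δ + cos ϕ cos δ sin h₀ = 1.9440×0.84057×0.22873 + 0.54171×0.97349×0.93117 = 0.373760 + 0.491052 = 0.864812.
Q̄ = (S_0/π) × [bracket] = (1361/π) × 0.864812 = 374.7 W/m².

Q̄ ≈ 375 W/m²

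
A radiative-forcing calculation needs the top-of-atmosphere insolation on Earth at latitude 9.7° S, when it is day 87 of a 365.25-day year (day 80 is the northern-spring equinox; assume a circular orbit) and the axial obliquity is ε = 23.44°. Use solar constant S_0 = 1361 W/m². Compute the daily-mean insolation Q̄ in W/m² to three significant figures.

Q̄ ≈ 421 W/m²

Solar longitude: L_s = 360° × (87 − 80)/365.25 = 6.899°.
sin δ = sin 23.44° × sin 6.899° = 0.04778, so δ = +2.739°.
cos h₀ = −tan(-9.7°) tan(+2.739°) = 0.0082, h₀ = 1.5626 rad.
Bracket: h₀ sin ϕ sin δ + cos ϕ cos δ sin h₀ = 1.5626×-0.16849×0.04778 + 0.98570×0.99886×0.99997 = -0.012580 + 0.984547 = 0.971967.
Q̄ = (S_0/π) × [bracket] = (1361/π) × 0.971967 = 421.1 W/m².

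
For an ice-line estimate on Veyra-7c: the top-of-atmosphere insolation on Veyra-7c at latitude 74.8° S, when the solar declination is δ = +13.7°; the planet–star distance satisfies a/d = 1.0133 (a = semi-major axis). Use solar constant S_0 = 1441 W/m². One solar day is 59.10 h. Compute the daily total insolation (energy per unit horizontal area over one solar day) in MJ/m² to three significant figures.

cos h₀ = −tan(-74.8°) tan(+13.700°) = 0.8972, h₀ = 0.4573 rad.
Bracket: h₀ sin ϕ sin δ + cos ϕ cos δ sin h₀ = 0.4573×-0.96502×0.23684 + 0.26219×0.97155×0.44155 = -0.104518 + 0.112476 = 0.007958.
Inverse-square distance factor (a/d)² = 1.0133² = 1.026777.
Q̄ = (S_0/π) × 1.026777 × [bracket] = (1441/π) × 1.026777 × 0.007958 = 3.7480 W/m².
Daily total = Q̄ × 59.10 h × 3600 s/h = 3.7480 × 59.10 × 3600 / 10⁶ = 0.7974 MJ/m².

0.797 MJ/m²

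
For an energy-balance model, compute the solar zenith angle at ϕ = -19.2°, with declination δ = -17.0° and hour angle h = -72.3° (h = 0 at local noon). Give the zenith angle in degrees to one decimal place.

θ_z = 68.2°

cos θ_z = sin ϕ sin δ + cos ϕ cos δ cos h = 0.096151 + 0.274576 = 0.370727.
θ_z = arccos(0.370727) = 68.2°.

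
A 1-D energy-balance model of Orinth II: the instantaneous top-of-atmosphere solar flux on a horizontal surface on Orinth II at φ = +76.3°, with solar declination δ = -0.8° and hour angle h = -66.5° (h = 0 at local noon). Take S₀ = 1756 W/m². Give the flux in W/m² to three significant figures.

142 W/m²

cos θ_z = sin φ sin δ + cos φ cos δ cos h = -0.013565 + 0.094430 = 0.080865.
Flux = S₀ · cos θ_z = 1756 × 0.080865 = 142.0 W/m².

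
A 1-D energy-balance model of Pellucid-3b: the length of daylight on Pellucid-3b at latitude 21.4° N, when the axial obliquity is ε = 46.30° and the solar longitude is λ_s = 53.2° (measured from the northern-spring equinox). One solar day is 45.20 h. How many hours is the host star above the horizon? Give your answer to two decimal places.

Solar declination: sin δ = sin ε · sin λ_s = sin 46.30° × sin 53.2° = 0.57890, so δ = +35.373°.
cos H₀ = −tan φ · tan δ = −tan(+21.4°) × tan(+35.373°) = -0.2782, so H₀ = 1.8527 rad = 106.15°.
Daylight = 2H₀/(2π) × 45.20 h = (1.8527/π) × 45.20 = 26.66 h.

26.66 h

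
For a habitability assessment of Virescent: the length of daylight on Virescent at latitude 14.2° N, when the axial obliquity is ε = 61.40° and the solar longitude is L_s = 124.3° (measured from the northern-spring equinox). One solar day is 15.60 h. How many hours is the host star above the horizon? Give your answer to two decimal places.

Solar declination: sin δ = sin ε · sin L_s = sin 61.40° × sin 124.3° = 0.72530, so δ = +46.494°.
cos h₀ = −tan ϕ · tan δ = −tan(+14.2°) × tan(+46.494°) = -0.2666, so h₀ = 1.8406 rad = 105.46°.
Daylight = 2h₀/(2π) × 15.60 h = (1.8406/π) × 15.60 = 9.14 h.

9.14 h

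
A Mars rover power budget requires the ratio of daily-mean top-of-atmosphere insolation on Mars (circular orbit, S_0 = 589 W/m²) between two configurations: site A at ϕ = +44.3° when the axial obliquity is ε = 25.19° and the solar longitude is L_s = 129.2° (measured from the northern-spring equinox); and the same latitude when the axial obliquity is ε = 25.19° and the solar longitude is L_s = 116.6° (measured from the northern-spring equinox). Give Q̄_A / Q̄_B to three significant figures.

— Configuration A (ϕ=+44.3°):
Solar declination: sin δ = sin ε · sin L_s = sin 25.19° × sin 129.2° = 0.32983, so δ = +19.259°.
cos h₀ = −tan(+44.3°) tan(+19.259°) = -0.3410, h₀ = 1.9187 rad.
Bracket: h₀ sin ϕ sin δ + cos ϕ cos δ sin h₀ = 1.9187×0.69842×0.32983 + 0.71569×0.94404×0.94008 = 0.441991 + 0.635156 = 1.077147.
Q̄ = (S_0/π) × [bracket] = (589/π) × 1.077147 = 201.95 W/m².
— Configuration B (ϕ=+44.3°):
Solar declination: sin δ = sin ε · sin L_s = sin 25.19° × sin 116.6° = 0.38057, so δ = +22.369°.
cos h₀ = −tan(+44.3°) tan(+22.369°) = -0.4016, h₀ = 1.9841 rad.
Bracket: h₀ sin ϕ sin δ + cos ϕ cos δ sin h₀ = 1.9841×0.69842×0.38057 + 0.71569×0.92475×0.91581 = 0.527369 + 0.606114 = 1.133483.
Q̄ = (S_0/π) × [bracket] = (589/π) × 1.133483 = 212.51 W/m².
Ratio Q̄_A / Q̄_B = 201.95 / 212.51 = 0.9503.

Q̄_A / Q̄_B ≈ 0.950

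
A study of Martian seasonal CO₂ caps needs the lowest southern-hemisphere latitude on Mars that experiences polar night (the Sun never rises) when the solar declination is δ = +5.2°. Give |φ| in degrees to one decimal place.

Polar night requires cos H₀ = −tan φ tan δ ≥ 1, i.e. tan φ tan δ ≤ −1.
The boundary is |tan φ| · |tan δ| = 1, so |φ| = 90° − |δ| = 90° − 5.2° = 84.8° in the southern hemisphere.

|φ| = 84.8°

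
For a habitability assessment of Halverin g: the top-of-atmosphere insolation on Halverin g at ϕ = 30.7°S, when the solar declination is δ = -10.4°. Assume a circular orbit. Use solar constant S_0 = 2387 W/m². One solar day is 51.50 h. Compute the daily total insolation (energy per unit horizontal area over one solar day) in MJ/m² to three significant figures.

cos h₀ = −tan(-30.7°) tan(-10.400°) = -0.1090, h₀ = 1.6800 rad.
Bracket: h₀ sin ϕ sin δ + cos ϕ cos δ sin h₀ = 1.6800×-0.51054×-0.18052 + 0.85985×0.98357×0.99404 = 0.154833 + 0.840682 = 0.995515.
Q̄ = (S_0/π) × [bracket] = (2387/π) × 0.995515 = 756.40 W/m².
Daily total = Q̄ × 51.50 h × 3600 s/h = 756.40 × 51.50 × 3600 / 10⁶ = 140.2 MJ/m².

140 MJ/m²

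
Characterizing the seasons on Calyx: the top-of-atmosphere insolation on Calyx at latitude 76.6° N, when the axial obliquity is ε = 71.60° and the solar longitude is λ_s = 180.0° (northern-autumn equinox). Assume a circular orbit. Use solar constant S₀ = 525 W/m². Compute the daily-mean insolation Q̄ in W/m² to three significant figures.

Q̄ ≈ 38.7 W/m²

Solar declination: sin δ = sin ε · sin λ_s = sin 71.60° × sin 180.0° = 0.00000, so δ = +0.000°.
cos H₀ = −tan(+76.6°) tan(+0.000°) = -0.0000, H₀ = 1.5708 rad.
Bracket: H₀ sin φ sin δ + cos φ cos δ sin H₀ = 1.5708×0.97278×0.00000 + 0.23175×1.00000×1.00000 = 0.000000 + 0.231750 = 0.231750.
Q̄ = (S₀/π) × [bracket] = (525/π) × 0.231750 = 38.73 W/m².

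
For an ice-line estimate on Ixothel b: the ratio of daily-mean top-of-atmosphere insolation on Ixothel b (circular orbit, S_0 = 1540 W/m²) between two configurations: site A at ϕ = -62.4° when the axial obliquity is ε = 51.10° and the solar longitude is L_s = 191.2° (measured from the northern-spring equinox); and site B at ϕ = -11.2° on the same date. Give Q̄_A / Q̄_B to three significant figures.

Q̄_A / Q̄_B ≈ 0.677

— Configuration A (ϕ=-62.4°):
Solar declination: sin δ = sin ε · sin L_s = sin 51.10° × sin 191.2° = -0.15116, so δ = -8.694°.
cos h₀ = −tan(-62.4°) tan(-8.694°) = -0.2925, h₀ = 1.8676 rad.
Bracket: h₀ sin ϕ sin δ + cos ϕ cos δ sin h₀ = 1.8676×-0.88620×-0.15116 + 0.46330×0.98851×0.95626 = 0.250180 + 0.437945 = 0.688125.
Q̄ = (S_0/π) × [bracket] = (1540/π) × 0.688125 = 337.32 W/m².
— Configuration B (ϕ=-11.2°):
cos h₀ = −tan(-11.2°) tan(-8.694°) = -0.0303, h₀ = 1.6011 rad.
Bracket: h₀ sin ϕ sin δ + cos ϕ cos δ sin h₀ = 1.6011×-0.19423×-0.15116 + 0.98096×0.98851×0.99954 = 0.047008 + 0.969243 = 1.016251.
Q̄ = (S_0/π) × [bracket] = (1540/π) × 1.016251 = 498.16 W/m².
Ratio Q̄_A / Q̄_B = 337.32 / 498.16 = 0.6771.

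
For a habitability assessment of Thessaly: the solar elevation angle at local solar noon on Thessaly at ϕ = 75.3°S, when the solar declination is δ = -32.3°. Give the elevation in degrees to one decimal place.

47.0°

At local noon the hour angle is zero, so the zenith angle equals |ϕ − δ| = |-75.3° − (-32.300°)| = 43.000°.
Elevation = 90° − 43.000° = 47.0°.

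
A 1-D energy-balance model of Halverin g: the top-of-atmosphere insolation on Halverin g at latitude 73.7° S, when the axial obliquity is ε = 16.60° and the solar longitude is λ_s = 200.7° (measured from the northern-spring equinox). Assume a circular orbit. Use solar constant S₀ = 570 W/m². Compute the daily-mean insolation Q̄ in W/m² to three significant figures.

Solar declination: sin δ = sin ε · sin λ_s = sin 16.60° × sin 200.7° = -0.10098, so δ = -5.796°.
cos H₀ = −tan(-73.7°) tan(-5.796°) = -0.3471, H₀ = 1.9253 rad.
Bracket: H₀ sin φ sin δ + cos φ cos δ sin H₀ = 1.9253×-0.95981×-0.10098 + 0.28067×0.99489×0.93782 = 0.186603 + 0.261873 = 0.448476.
Q̄ = (S₀/π) × [bracket] = (570/π) × 0.448476 = 81.37 W/m².

Q̄ ≈ 81.4 W/m²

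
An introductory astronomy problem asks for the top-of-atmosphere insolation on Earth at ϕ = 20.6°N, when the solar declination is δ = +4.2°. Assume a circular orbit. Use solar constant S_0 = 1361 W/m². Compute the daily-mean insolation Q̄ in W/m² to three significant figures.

cos h₀ = −tan(+20.6°) tan(+4.200°) = -0.0276, h₀ = 1.5984 rad.
Bracket: h₀ sin ϕ sin δ + cos ϕ cos δ sin h₀ = 1.5984×0.35184×0.07324 + 0.93606×0.99731×0.99962 = 0.041189 + 0.933187 = 0.974376.
Q̄ = (S_0/π) × [bracket] = (1361/π) × 0.974376 = 422.1 W/m².

Q̄ ≈ 422 W/m²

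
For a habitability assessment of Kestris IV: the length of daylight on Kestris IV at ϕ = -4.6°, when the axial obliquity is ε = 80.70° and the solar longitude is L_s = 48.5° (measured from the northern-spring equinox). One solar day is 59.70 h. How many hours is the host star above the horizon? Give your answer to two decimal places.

28.17 h

Solar declination: sin δ = sin ε · sin L_s = sin 80.70° × sin 48.5° = 0.73911, so δ = +47.656°.
cos h₀ = −tan ϕ · tan δ = −tan(-4.6°) × tan(+47.656°) = 0.0883, so h₀ = 1.4824 rad = 84.94°.
Daylight = 2h₀/(2π) × 59.70 h = (1.4824/π) × 59.70 = 28.17 h.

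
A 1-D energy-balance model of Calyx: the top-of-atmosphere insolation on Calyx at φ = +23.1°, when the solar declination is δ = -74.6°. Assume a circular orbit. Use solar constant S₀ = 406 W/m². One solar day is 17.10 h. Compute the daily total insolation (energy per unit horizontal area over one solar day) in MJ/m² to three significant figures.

0.00 MJ/m²

cos H₀ = −tan(+23.1°) tan(-74.600°) = 1.5485 ≥ 1 ⇒ polar night, H₀ = 0 and Q̄ = 0.
Daily total = Q̄ × 17.10 h × 3600 s/h = 0.00 MJ/m².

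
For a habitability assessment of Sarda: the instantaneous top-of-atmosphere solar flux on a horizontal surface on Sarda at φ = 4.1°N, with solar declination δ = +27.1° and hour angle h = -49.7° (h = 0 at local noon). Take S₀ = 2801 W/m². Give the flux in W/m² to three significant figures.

cos θ_z = sin φ sin δ + cos φ cos δ cos h = 0.032570 + 0.574307 = 0.606877.
Flux = S₀ · cos θ_z = 2801 × 0.606877 = 1700 W/m².

1.70e+03 W/m²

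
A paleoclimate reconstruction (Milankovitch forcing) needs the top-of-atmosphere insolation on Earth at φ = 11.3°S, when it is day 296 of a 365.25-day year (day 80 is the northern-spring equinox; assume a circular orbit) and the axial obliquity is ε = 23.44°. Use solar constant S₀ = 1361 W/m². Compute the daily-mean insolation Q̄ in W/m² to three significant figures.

Solar longitude: λ_s = 360° × (296 − 80)/365.25 = 212.895°.
sin δ = sin 23.44° × sin 212.895° = -0.21604, so δ = -12.477°.
cos H₀ = −tan(-11.3°) tan(-12.477°) = -0.0442, H₀ = 1.6150 rad.
Bracket: H₀ sin φ sin δ + cos φ cos δ sin H₀ = 1.6150×-0.19595×-0.21604 + 0.98061×0.97638×0.99902 = 0.068368 + 0.956510 = 1.024878.
Q̄ = (S₀/π) × [bracket] = (1361/π) × 1.024878 = 444.0 W/m².

Q̄ ≈ 444 W/m²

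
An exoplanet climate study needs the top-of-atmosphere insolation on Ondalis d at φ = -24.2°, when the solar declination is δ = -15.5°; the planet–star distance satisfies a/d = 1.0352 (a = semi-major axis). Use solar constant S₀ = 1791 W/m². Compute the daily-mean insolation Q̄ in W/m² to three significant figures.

cos H₀ = −tan(-24.2°) tan(-15.500°) = -0.1246, H₀ = 1.6958 rad.
Bracket: H₀ sin φ sin δ + cos φ cos δ sin H₀ = 1.6958×-0.40992×-0.26724 + 0.91212×0.96363×0.99220 = 0.185770 + 0.872090 = 1.057860.
Inverse-square distance factor (a/d)² = 1.0352² = 1.071639.
Q̄ = (S₀/π) × 1.071639 × [bracket] = (1791/π) × 1.071639 × 1.057860 = 646.3 W/m².

Q̄ ≈ 646 W/m²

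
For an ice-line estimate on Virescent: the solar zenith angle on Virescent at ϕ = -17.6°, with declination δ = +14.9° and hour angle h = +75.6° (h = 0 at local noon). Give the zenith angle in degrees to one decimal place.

cos θ_z = sin ϕ sin δ + cos ϕ cos δ cos h = -0.077749 + 0.229078 = 0.151329.
θ_z = arccos(0.151329) = 81.3°.

θ_z = 81.3°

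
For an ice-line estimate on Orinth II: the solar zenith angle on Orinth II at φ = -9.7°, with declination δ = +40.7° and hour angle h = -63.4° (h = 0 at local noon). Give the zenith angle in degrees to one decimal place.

θ_z = 77.0°

cos θ_z = sin φ sin δ + cos φ cos δ cos h = -0.109872 + 0.334608 = 0.224736.
θ_z = arccos(0.224736) = 77.0°.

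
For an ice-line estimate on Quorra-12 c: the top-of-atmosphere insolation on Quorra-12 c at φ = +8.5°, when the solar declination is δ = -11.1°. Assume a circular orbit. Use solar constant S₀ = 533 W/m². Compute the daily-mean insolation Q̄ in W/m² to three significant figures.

Q̄ ≈ 157 W/m²

cos H₀ = −tan(+8.5°) tan(-11.100°) = 0.0293, H₀ = 1.5415 rad.
Bracket: H₀ sin φ sin δ + cos φ cos δ sin H₀ = 1.5415×0.14781×-0.19252 + 0.98902×0.98129×0.99957 = -0.043866 + 0.970098 = 0.926232.
Q̄ = (S₀/π) × [bracket] = (533/π) × 0.926232 = 157.1 W/m².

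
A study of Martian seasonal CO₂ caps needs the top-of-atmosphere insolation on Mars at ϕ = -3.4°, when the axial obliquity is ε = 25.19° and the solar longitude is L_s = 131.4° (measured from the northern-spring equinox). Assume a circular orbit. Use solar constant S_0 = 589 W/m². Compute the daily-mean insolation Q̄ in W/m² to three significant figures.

Solar declination: sin δ = sin ε · sin L_s = sin 25.19° × sin 131.4° = 0.31926, so δ = +18.618°.
cos h₀ = −tan(-3.4°) tan(+18.618°) = 0.0200, h₀ = 1.5508 rad.
Bracket: h₀ sin ϕ sin δ + cos ϕ cos δ sin h₀ = 1.5508×-0.05931×0.31926 + 0.99824×0.94767×0.99980 = -0.029365 + 0.945813 = 0.916448.
Q̄ = (S_0/π) × [bracket] = (589/π) × 0.916448 = 171.8 W/m².

Q̄ ≈ 172 W/m²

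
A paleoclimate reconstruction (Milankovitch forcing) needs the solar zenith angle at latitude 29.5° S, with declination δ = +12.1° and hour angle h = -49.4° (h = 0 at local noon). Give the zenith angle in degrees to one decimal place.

θ_z = 63.2°

cos θ_z = sin ϕ sin δ + cos ϕ cos δ cos h = -0.103221 + 0.553821 = 0.450600.
θ_z = arccos(0.450600) = 63.2°.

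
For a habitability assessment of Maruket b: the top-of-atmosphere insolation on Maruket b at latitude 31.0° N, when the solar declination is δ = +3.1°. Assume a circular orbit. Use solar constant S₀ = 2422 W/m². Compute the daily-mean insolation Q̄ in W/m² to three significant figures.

cos H₀ = −tan(+31.0°) tan(+3.100°) = -0.0325, H₀ = 1.6033 rad.
Bracket: H₀ sin φ sin δ + cos φ cos δ sin H₀ = 1.6033×0.51504×0.05408 + 0.85717×0.99854×0.99947 = 0.044657 + 0.855465 = 0.900122.
Q̄ = (S₀/π) × [bracket] = (2422/π) × 0.900122 = 693.9 W/m².

Q̄ ≈ 694 W/m²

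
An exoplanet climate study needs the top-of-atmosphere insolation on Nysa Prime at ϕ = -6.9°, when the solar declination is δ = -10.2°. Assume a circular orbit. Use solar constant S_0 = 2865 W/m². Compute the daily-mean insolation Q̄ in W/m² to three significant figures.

Q̄ ≈ 922 W/m²

cos h₀ = −tan(-6.9°) tan(-10.200°) = -0.0218, h₀ = 1.5926 rad.
Bracket: h₀ sin ϕ sin δ + cos ϕ cos δ sin h₀ = 1.5926×-0.12014×-0.17708 + 0.99276×0.98420×0.99976 = 0.033882 + 0.976840 = 1.010722.
Q̄ = (S_0/π) × [bracket] = (2865/π) × 1.010722 = 921.7 W/m².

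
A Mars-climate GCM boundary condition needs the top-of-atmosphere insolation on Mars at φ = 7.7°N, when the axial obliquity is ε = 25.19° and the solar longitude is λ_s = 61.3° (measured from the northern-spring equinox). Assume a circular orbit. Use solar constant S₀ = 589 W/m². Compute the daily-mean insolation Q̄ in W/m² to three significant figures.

Q̄ ≈ 187 W/m²

Solar declination: sin δ = sin ε · sin λ_s = sin 25.19° × sin 61.3° = 0.37333, so δ = +21.921°.
cos H₀ = −tan(+7.7°) tan(+21.921°) = -0.0544, H₀ = 1.6252 rad.
Bracket: H₀ sin φ sin δ + cos φ cos δ sin H₀ = 1.6252×0.13399×0.37333 + 0.99098×0.92770×0.99852 = 0.081297 + 0.917972 = 0.999269.
Q̄ = (S₀/π) × [bracket] = (589/π) × 0.999269 = 187.3 W/m².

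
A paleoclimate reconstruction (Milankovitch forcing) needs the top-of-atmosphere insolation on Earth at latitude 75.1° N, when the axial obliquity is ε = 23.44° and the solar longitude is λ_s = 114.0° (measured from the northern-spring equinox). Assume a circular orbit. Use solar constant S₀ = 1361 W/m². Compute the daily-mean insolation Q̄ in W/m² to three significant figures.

Q̄ ≈ 478 W/m²

Solar declination: sin δ = sin ε · sin λ_s = sin 23.44° × sin 114.0° = 0.36340, so δ = +21.309°.
cos H₀ = −tan(+75.1°) tan(+21.309°) = -1.4660 ≤ −1 ⇒ polar day, H₀ = π.
Bracket: H₀ sin φ sin δ + cos φ cos δ sin H₀ = 3.1416×0.96638×0.36340 + 0.25713×0.93163×0.00000 = 1.103275 + 0.000000 = 1.103275.
Q̄ = (S₀/π) × [bracket] = (1361/π) × 1.103275 = 478.0 W/m².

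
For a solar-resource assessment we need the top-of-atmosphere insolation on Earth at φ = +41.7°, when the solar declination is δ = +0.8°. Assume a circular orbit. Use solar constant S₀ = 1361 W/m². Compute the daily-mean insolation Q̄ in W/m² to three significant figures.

cos H₀ = −tan(+41.7°) tan(+0.800°) = -0.0124, H₀ = 1.5832 rad.
Bracket: H₀ sin φ sin δ + cos φ cos δ sin H₀ = 1.5832×0.66523×0.01396 + 0.74664×0.99990×0.99992 = 0.014703 + 0.746506 = 0.761209.
Q̄ = (S₀/π) × [bracket] = (1361/π) × 0.761209 = 329.8 W/m².

Q̄ ≈ 330 W/m²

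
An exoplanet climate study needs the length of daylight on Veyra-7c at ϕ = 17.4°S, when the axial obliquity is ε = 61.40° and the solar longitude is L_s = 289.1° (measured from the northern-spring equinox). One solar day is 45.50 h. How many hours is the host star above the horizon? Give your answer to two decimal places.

29.77 h

Solar declination: sin δ = sin ε · sin L_s = sin 61.40° × sin 289.1° = -0.82965, so δ = -56.063°.
cos h₀ = −tan ϕ · tan δ = −tan(-17.4°) × tan(-56.063°) = -0.4657, so h₀ = 2.0552 rad = 117.76°.
Daylight = 2h₀/(2π) × 45.50 h = (2.0552/π) × 45.50 = 29.77 h.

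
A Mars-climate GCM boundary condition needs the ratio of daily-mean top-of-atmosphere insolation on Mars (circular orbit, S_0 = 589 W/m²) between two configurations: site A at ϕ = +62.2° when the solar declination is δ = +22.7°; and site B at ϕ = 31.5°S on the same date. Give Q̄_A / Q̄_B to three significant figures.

— Configuration A (ϕ=+62.2°):
cos h₀ = −tan(+62.2°) tan(+22.700°) = -0.7934, h₀ = 2.4872 rad.
Bracket: h₀ sin ϕ sin δ + cos ϕ cos δ sin h₀ = 2.4872×0.88458×0.38591 + 0.46639×0.92254×0.60871 = 0.849051 + 0.261906 = 1.110957.
Q̄ = (S_0/π) × [bracket] = (589/π) × 1.110957 = 208.29 W/m².
— Configuration B (ϕ=-31.5°):
cos h₀ = −tan(-31.5°) tan(+22.700°) = 0.2563, h₀ = 1.3116 rad.
Bracket: h₀ sin ϕ sin δ + cos ϕ cos δ sin h₀ = 1.3116×-0.52250×0.38591 + 0.85264×0.92254×0.96659 = -0.264468 + 0.760314 = 0.495846.
Q̄ = (S_0/π) × [bracket] = (589/π) × 0.495846 = 92.963 W/m².
Ratio Q̄_A / Q̄_B = 208.29 / 92.963 = 2.241.

Q̄_A / Q̄_B ≈ 2.24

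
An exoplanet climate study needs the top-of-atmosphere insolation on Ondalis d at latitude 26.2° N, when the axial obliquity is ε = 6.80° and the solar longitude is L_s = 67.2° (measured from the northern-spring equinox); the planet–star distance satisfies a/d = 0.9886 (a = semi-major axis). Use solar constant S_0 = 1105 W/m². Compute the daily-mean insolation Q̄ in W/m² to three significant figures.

Solar declination: sin δ = sin ε · sin L_s = sin 6.80° × sin 67.2° = 0.10915, so δ = +6.266°.
cos h₀ = −tan(+26.2°) tan(+6.266°) = -0.0540, h₀ = 1.6249 rad.
Bracket: h₀ sin ϕ sin δ + cos ϕ cos δ sin h₀ = 1.6249×0.44151×0.10915 + 0.89726×0.99403×0.99854 = 0.078305 + 0.890601 = 0.968906.
Inverse-square distance factor (a/d)² = 0.9886² = 0.977330.
Q̄ = (S_0/π) × 0.977330 × [bracket] = (1105/π) × 0.977330 × 0.968906 = 333.1 W/m².

Q̄ ≈ 333 W/m²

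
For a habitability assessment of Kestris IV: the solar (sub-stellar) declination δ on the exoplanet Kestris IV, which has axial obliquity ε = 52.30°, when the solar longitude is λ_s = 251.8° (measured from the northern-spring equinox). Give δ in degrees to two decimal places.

sin δ = sin ε · sin λ_s = sin 52.30° × sin 251.8° = -0.751640.
δ = arcsin(-0.751640) = -48.73°.

δ = -48.73°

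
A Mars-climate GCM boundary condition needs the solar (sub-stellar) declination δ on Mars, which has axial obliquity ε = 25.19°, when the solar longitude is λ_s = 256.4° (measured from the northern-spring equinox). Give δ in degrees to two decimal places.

sin δ = sin ε · sin λ_s = sin 25.19° × sin 256.4° = -0.413687.
δ = arcsin(-0.413687) = -24.44°.

δ = -24.44°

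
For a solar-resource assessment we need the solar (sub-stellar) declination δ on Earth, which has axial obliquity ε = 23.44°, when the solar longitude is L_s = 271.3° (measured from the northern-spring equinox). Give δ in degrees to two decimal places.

sin δ = sin ε · sin L_s = sin 23.44° × sin 271.3° = -0.397686.
δ = arcsin(-0.397686) = -23.43°.

δ = -23.43°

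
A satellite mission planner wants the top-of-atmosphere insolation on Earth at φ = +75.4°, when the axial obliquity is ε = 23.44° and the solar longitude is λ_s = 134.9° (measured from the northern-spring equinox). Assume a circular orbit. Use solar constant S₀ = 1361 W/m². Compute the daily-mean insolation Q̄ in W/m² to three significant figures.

Solar declination: sin δ = sin ε · sin λ_s = sin 23.44° × sin 134.9° = 0.28177, so δ = +16.366°.
cos H₀ = −tan(+75.4°) tan(+16.366°) = -1.1274 ≤ −1 ⇒ polar day, H₀ = π.
Bracket: H₀ sin φ sin δ + cos φ cos δ sin H₀ = 3.1416×0.96771×0.28177 + 0.25207×0.95948×0.00000 = 0.856625 + 0.000000 = 0.856625.
Q̄ = (S₀/π) × [bracket] = (1361/π) × 0.856625 = 371.1 W/m².

Q̄ ≈ 371 W/m²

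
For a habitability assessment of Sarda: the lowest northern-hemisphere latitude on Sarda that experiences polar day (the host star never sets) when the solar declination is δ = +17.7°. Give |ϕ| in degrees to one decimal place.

|ϕ| = 72.3°

Polar day requires cos h₀ = −tan ϕ tan δ ≤ −1, i.e. tan ϕ tan δ ≥ 1.
The boundary is |tan ϕ| · |tan δ| = 1, so |ϕ| = 90° − |δ| = 90° − 17.7° = 72.3° in the northern hemisphere.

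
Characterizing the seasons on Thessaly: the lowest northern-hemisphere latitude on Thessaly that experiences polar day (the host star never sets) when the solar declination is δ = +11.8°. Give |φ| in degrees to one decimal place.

Polar day requires cos H₀ = −tan φ tan δ ≤ −1, i.e. tan φ tan δ ≥ 1.
The boundary is |tan φ| · |tan δ| = 1, so |φ| = 90° − |δ| = 90° − 11.8° = 78.2° in the northern hemisphere.

|φ| = 78.2°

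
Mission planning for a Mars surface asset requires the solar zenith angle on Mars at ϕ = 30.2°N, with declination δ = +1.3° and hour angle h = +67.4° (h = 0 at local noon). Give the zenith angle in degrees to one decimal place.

cos θ_z = sin ϕ sin δ + cos ϕ cos δ cos h = 0.011412 + 0.332051 = 0.343463.
θ_z = arccos(0.343463) = 69.9°.

θ_z = 69.9°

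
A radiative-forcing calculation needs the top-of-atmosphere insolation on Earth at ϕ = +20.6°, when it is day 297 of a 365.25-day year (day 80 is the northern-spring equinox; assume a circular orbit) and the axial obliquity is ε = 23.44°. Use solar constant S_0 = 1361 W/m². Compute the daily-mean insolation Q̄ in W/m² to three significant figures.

Solar longitude: L_s = 360° × (297 − 80)/365.25 = 213.881°.
sin δ = sin 23.44° × sin 213.881° = -0.22175, so δ = -12.812°.
cos h₀ = −tan(+20.6°) tan(-12.812°) = 0.0855, h₀ = 1.4852 rad.
Bracket: h₀ sin ϕ sin δ + cos ϕ cos δ sin h₀ = 1.4852×0.35184×-0.22175 + 0.93606×0.97510×0.99634 = -0.115876 + 0.909411 = 0.793535.
Q̄ = (S_0/π) × [bracket] = (1361/π) × 0.793535 = 343.8 W/m².

Q̄ ≈ 344 W/m²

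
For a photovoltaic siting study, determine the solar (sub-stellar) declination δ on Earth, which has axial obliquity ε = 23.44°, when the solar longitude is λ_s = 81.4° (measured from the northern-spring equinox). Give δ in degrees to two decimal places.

sin δ = sin ε · sin λ_s = sin 23.44° × sin 81.4° = 0.393316.
δ = arcsin(0.393316) = +23.16°.

δ = +23.16°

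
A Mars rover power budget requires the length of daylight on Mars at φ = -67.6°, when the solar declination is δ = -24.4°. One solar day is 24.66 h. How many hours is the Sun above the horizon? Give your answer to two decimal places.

24.66 h

Sunrise equation: cos H₀ = −tan φ · tan δ = -1.1006 ≤ −1, so the Sun never sets (polar day) and H₀ = π.
Daylight = 2H₀/(2π) × 24.66 h = (3.1416/π) × 24.66 = 24.66 h.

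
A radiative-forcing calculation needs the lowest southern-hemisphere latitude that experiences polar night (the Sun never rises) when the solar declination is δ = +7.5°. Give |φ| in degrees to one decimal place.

|φ| = 82.5°

Polar night requires cos H₀ = −tan φ tan δ ≥ 1, i.e. tan φ tan δ ≤ −1.
The boundary is |tan φ| · |tan δ| = 1, so |φ| = 90° − |δ| = 90° − 7.5° = 82.5° in the southern hemisphere.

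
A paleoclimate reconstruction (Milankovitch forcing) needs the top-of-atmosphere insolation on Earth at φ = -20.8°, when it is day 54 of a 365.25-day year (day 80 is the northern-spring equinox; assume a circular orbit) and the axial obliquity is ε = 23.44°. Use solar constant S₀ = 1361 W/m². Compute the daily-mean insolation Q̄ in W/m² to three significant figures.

Solar longitude: λ_s = 360° × (54 − 80)/365.25 = -25.626°, i.e. -25.626° + 360° = 334.374°.
sin δ = sin 23.44° × sin 334.374° = -0.17204, so δ = -9.907°.
cos H₀ = −tan(-20.8°) tan(-9.907°) = -0.0663, H₀ = 1.6372 rad.
Bracket: H₀ sin φ sin δ + cos φ cos δ sin H₀ = 1.6372×-0.35511×-0.17204 + 0.93483×0.98509×0.99780 = 0.100022 + 0.918866 = 1.018888.
Q̄ = (S₀/π) × [bracket] = (1361/π) × 1.018888 = 441.4 W/m².

Q̄ ≈ 441 W/m²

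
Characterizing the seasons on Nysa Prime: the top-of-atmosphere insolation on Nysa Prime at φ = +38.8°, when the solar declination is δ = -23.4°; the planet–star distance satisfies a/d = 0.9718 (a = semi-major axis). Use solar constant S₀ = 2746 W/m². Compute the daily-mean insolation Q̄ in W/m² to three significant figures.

cos H₀ = −tan(+38.8°) tan(-23.400°) = 0.3479, H₀ = 1.2154 rad.
Bracket: H₀ sin φ sin δ + cos φ cos δ sin H₀ = 1.2154×0.62660×-0.39715 + 0.77934×0.91775×0.93752 = -0.302457 + 0.670551 = 0.368094.
Inverse-square distance factor (a/d)² = 0.9718² = 0.944395.
Q̄ = (S₀/π) × 0.944395 × [bracket] = (2746/π) × 0.944395 × 0.368094 = 303.9 W/m².

Q̄ ≈ 304 W/m²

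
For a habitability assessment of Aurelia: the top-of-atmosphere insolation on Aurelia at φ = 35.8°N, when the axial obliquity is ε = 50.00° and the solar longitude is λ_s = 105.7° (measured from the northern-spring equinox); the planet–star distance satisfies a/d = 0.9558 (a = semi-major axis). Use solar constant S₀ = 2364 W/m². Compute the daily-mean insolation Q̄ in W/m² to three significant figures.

Q̄ ≈ 967 W/m²

Solar declination: sin δ = sin ε · sin λ_s = sin 50.00° × sin 105.7° = 0.73746, so δ = +47.516°.
cos H₀ = −tan(+35.8°) tan(+47.516°) = -0.7875, H₀ = 2.4776 rad.
Bracket: H₀ sin φ sin δ + cos φ cos δ sin H₀ = 2.4776×0.58496×0.73746 + 0.81106×0.67539×0.61630 = 1.068798 + 0.337598 = 1.406396.
Inverse-square distance factor (a/d)² = 0.9558² = 0.913554.
Q̄ = (S₀/π) × 0.913554 × [bracket] = (2364/π) × 0.913554 × 1.406396 = 966.8 W/m².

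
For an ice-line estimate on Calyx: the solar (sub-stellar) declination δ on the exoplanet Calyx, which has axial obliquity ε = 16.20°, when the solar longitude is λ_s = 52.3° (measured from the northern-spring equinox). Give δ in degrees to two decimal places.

δ = +12.75°

sin δ = sin ε · sin λ_s = sin 16.20° × sin 52.3° = 0.220744.
δ = arcsin(0.220744) = +12.75°.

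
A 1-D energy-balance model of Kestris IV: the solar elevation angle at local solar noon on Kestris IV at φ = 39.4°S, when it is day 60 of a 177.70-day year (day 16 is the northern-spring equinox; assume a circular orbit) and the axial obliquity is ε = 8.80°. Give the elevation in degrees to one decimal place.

Solar longitude: λ_s = 360° × (60 − 16)/177.70 = 89.139°.
sin δ = sin 8.80° × sin 89.139° = 0.15297, so δ = +8.799°.
At local noon the hour angle is zero, so the zenith angle equals |φ − δ| = |-39.4° − (+8.799°)| = 48.199°.
Elevation = 90° − 48.199° = 41.8°.

41.8°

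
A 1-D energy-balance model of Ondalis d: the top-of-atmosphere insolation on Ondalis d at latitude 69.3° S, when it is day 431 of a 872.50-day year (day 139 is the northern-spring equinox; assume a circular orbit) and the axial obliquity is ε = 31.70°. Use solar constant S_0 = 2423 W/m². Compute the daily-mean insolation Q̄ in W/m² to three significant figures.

Solar longitude: L_s = 360° × (431 − 139)/872.50 = 120.481°.
sin δ = sin 31.70° × sin 120.481° = 0.45285, so δ = +26.927°.
cos h₀ = −tan(-69.3°) tan(+26.927°) = 1.3442 ≥ 1 ⇒ polar night, h₀ = 0 and Q̄ = 0.

Q̄ ≈ 0.00 W/m²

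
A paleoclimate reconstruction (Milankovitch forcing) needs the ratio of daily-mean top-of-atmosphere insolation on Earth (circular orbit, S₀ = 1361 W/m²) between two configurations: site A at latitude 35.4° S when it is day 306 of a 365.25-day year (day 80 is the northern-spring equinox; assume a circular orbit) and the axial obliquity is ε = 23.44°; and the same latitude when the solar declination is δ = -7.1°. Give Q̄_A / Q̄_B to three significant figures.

Q̄_A / Q̄_B ≈ 1.13

— Configuration A (φ=-35.4°):
Solar longitude: λ_s = 360° × (306 − 80)/365.25 = 222.752°.
sin δ = sin 23.44° × sin 222.752° = -0.27003, so δ = -15.666°.
cos H₀ = −tan(-35.4°) tan(-15.666°) = -0.1993, H₀ = 1.7714 rad.
Bracket: H₀ sin φ sin δ + cos φ cos δ sin H₀ = 1.7714×-0.57928×-0.27003 + 0.81513×0.96285×0.97994 = 0.277088 + 0.769104 = 1.046192.
Q̄ = (S₀/π) × [bracket] = (1361/π) × 1.046192 = 453.23 W/m².
— Configuration B (φ=-35.4°):
cos H₀ = −tan(-35.4°) tan(-7.100°) = -0.0885, H₀ = 1.6594 rad.
Bracket: H₀ sin φ sin δ + cos φ cos δ sin H₀ = 1.6594×-0.57928×-0.12360 + 0.81513×0.99233×0.99607 = 0.118811 + 0.805699 = 0.924510.
Q̄ = (S₀/π) × [bracket] = (1361/π) × 0.924510 = 400.52 W/m².
Ratio Q̄_A / Q̄_B = 453.23 / 400.52 = 1.132.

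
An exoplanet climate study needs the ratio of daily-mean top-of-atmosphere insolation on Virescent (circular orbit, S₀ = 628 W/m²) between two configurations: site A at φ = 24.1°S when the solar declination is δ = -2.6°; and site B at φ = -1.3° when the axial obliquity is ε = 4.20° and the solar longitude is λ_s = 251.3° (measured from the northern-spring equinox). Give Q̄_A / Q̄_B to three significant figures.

— Configuration A (φ=-24.1°):
cos H₀ = −tan(-24.1°) tan(-2.600°) = -0.0203, H₀ = 1.5911 rad.
Bracket: H₀ sin φ sin δ + cos φ cos δ sin H₀ = 1.5911×-0.40833×-0.04536 + 0.91283×0.99897×0.99979 = 0.029470 + 0.911698 = 0.941168.
Q̄ = (S₀/π) × [bracket] = (628/π) × 0.941168 = 188.14 W/m².
— Configuration B (φ=-1.3°):
Solar declination: sin δ = sin ε · sin λ_s = sin 4.20° × sin 251.3° = -0.06937, so δ = -3.978°.
cos H₀ = −tan(-1.3°) tan(-3.978°) = -0.0016, H₀ = 1.5724 rad.
Bracket: H₀ sin φ sin δ + cos φ cos δ sin H₀ = 1.5724×-0.02269×-0.06937 + 0.99974×0.99759×1.00000 = 0.002475 + 0.997331 = 0.999806.
Q̄ = (S₀/π) × [bracket] = (628/π) × 0.999806 = 199.86 W/m².
Ratio Q̄_A / Q̄_B = 188.14 / 199.86 = 0.9414.

Q̄_A / Q̄_B ≈ 0.941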